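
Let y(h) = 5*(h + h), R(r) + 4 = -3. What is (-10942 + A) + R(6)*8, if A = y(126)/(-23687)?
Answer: -260510886/23687 ≈ -10998.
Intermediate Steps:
R(r) = -7 (R(r) = -4 - 3 = -7)
y(h) = 10*h (y(h) = 5*(2*h) = 10*h)
A = -1260/23687 (A = (10*126)/(-23687) = 1260*(-1/23687) = -1260/23687 ≈ -0.053194)
(-10942 + A) + R(6)*8 = (-10942 - 1260/23687) - 7*8 = -259184414/23687 - 56 = -260510886/23687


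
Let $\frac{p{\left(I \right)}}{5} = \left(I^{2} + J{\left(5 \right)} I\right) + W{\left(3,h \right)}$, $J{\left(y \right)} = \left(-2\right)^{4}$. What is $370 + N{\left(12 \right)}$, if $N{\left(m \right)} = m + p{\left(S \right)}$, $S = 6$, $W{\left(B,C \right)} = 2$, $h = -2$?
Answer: $1052$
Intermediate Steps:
$J{\left(y \right)} = 16$
$p{\left(I \right)} = 10 + 5 I^{2} + 80 I$ ($p{\left(I \right)} = 5 \left(\left(I^{2} + 16 I\right) + 2\right) = 5 \left(2 + I^{2} + 16 I\right) = 10 + 5 I^{2} + 80 I$)
$N{\left(m \right)} = 670 + m$ ($N{\left(m \right)} = m + \left(10 + 5 \cdot 6^{2} + 80 \cdot 6\right) = m + \left(10 + 5 \cdot 36 + 480\right) = m + \left(10 + 180 + 480\right) = m + 670 = 670 + m$)
$370 + N{\left(12 \right)} = 370 + \left(670 + 12\right) = 370 + 682 = 1052$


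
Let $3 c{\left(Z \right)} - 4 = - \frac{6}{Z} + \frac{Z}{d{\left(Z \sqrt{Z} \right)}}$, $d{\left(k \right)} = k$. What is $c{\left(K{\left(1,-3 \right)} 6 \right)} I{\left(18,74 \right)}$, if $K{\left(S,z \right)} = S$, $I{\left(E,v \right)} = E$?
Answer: $18 + \sqrt{6} \approx 20.449$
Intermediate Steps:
$c{\left(Z \right)} = \frac{4}{3} - \frac{2}{Z} + \frac{1}{3 \sqrt{Z}}$ ($c{\left(Z \right)} = \frac{4}{3} + \frac{- \frac{6}{Z} + \frac{Z}{Z \sqrt{Z}}}{3} = \frac{4}{3} + \frac{- \frac{6}{Z} + \frac{Z}{Z^{\frac{3}{2}}}}{3} = \frac{4}{3} + \frac{- \frac{6}{Z} + \frac{1}{\sqrt{Z}}}{3} = \frac{4}{3} + \frac{\frac{1}{\sqrt{Z}} - \frac{6}{Z}}{3} = \frac{4}{3} - \left(\frac{2}{Z} - \frac{1}{3 \sqrt{Z}}\right) = \frac{4}{3} - \frac{2}{Z} + \frac{1}{3 \sqrt{Z}}$)
$c{\left(K{\left(1,-3 \right)} 6 \right)} I{\left(18,74 \right)} = \left(\frac{4}{3} - \frac{2}{1 \cdot 6} + \frac{1}{3 \sqrt{6}}\right) 18 = \left(\frac{4}{3} - \frac{2}{6} + \frac{1}{3 \sqrt{6}}\right) 18 = \left(\frac{4}{3} - \frac{1}{3} + \frac{\frac{1}{6} \sqrt{6}}{3}\right) 18 = \left(\frac{4}{3} - \frac{1}{3} + \frac{\sqrt{6}}{18}\right) 18 = \left(1 + \frac{\sqrt{6}}{18}\right) 18 = 18 + \sqrt{6}$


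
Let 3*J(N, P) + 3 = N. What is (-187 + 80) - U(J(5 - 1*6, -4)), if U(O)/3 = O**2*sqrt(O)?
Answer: -107 - 32*I*sqrt(3)/9 ≈ -107.0 - 6.1584*I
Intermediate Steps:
J(N, P) = -1 + N/3
U(O) = 3*O**(5/2) (U(O) = 3*(O**2*sqrt(O)) = 3*O**(5/2))
(-187 + 80) - U(J(5 - 1*6, -4)) = (-187 + 80) - 3*(-1 + (5 - 1*6)/3)**(5/2) = -107 - 3*(-1 + (5 - 6)/3)**(5/2) = -107 - 3*(-1 + (1/3)*(-1))**(5/2) = -107 - 3*(-1 - 1/3)**(5/2) = -107 - 3*(-4/3)**(5/2) = -107 - 3*32*I*sqrt(3)/27 = -107 - 32*I*sqrt(3)/9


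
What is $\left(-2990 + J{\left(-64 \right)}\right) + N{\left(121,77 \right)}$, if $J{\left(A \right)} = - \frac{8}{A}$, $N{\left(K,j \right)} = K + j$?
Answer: $- \frac{22335}{8} \approx -2791.9$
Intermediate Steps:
$\left(-2990 + J{\left(-64 \right)}\right) + N{\left(121,77 \right)} = \left(-2990 - \frac{8}{-64}\right) + \left(121 + 77\right) = \left(-2990 - - \frac{1}{8}\right) + 198 = \left(-2990 + \frac{1}{8}\right) + 198 = - \frac{23919}{8} + 198 = - \frac{22335}{8}$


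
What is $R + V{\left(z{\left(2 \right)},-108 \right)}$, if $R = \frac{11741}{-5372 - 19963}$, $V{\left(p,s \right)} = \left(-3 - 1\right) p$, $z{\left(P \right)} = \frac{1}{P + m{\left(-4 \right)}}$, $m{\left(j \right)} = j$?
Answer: $\frac{38929}{25335} \approx 1.5366$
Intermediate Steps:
$z{\left(P \right)} = \frac{1}{-4 + P}$ ($z{\left(P \right)} = \frac{1}{P - 4} = \frac{1}{-4 + P}$)
$V{\left(p,s \right)} = - 4 p$
$R = - \frac{11741}{25335}$ ($R = \frac{11741}{-25335} = 11741 \left(- \frac{1}{25335}\right) = - \frac{11741}{25335} \approx -0.46343$)
$R + V{\left(z{\left(2 \right)},-108 \right)} = - \frac{11741}{25335} - \frac{4}{-4 + 2} = - \frac{11741}{25335} - \frac{4}{-2} = - \frac{11741}{25335} - -2 = - \frac{11741}{25335} + 2 = \frac{38929}{25335}$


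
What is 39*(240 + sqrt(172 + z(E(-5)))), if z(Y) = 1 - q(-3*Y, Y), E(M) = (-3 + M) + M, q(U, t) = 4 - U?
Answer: 9360 + 156*sqrt(13) ≈ 9922.5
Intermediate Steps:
E(M) = -3 + 2*M
z(Y) = -3 - 3*Y (z(Y) = 1 - (4 - (-3)*Y) = 1 - (4 + 3*Y) = 1 + (-4 - 3*Y) = -3 - 3*Y)
39*(240 + sqrt(172 + z(E(-5)))) = 39*(240 + sqrt(172 + (-3 - 3*(-3 + 2*(-5))))) = 39*(240 + sqrt(172 + (-3 - 3*(-3 - 10)))) = 39*(240 + sqrt(172 + (-3 - 3*(-13)))) = 39*(240 + sqrt(172 + (-3 + 39))) = 39*(240 + sqrt(172 + 36)) = 39*(240 + sqrt(208)) = 39*(240 + 4*sqrt(13)) = 9360 + 156*sqrt(13)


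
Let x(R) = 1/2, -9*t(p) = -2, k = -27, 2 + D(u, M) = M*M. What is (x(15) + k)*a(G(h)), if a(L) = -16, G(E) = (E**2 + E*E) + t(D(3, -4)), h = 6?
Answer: 424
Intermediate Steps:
D(u, M) = -2 + M**2 (D(u, M) = -2 + M*M = -2 + M**2)
t(p) = 2/9 (t(p) = -1/9*(-2) = 2/9)
x(R) = 1/2
G(E) = 2/9 + 2*E**2 (G(E) = (E**2 + E*E) + 2/9 = (E**2 + E**2) + 2/9 = 2*E**2 + 2/9 = 2/9 + 2*E**2)
(x(15) + k)*a(G(h)) = (1/2 - 27)*(-16) = -53/2*(-16) = 424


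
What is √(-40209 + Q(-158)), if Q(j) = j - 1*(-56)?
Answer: 3*I*√4479 ≈ 200.78*I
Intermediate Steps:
Q(j) = 56 + j (Q(j) = j + 56 = 56 + j)
√(-40209 + Q(-158)) = √(-40209 + (56 - 158)) = √(-40209 - 102) = √(-40311) = 3*I*√4479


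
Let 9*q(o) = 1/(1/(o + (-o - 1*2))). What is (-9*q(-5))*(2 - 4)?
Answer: -4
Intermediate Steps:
q(o) = -2/9 (q(o) = 1/(9*(1/(o + (-o - 1*2)))) = 1/(9*(1/(o + (-o - 2)))) = 1/(9*(1/(o + (-2 - o)))) = 1/(9*(1/(-2))) = 1/(9*(-1/2)) = (1/9)*(-2) = -2/9)
(-9*q(-5))*(2 - 4) = (-9*(-2/9))*(2 - 4) = 2*(-2) = -4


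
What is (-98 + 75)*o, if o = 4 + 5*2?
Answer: -322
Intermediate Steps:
o = 14 (o = 4 + 10 = 14)
(-98 + 75)*o = (-98 + 75)*14 = -23*14 = -322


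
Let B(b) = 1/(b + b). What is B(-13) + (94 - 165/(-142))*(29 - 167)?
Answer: -24242393/1846 ≈ -13132.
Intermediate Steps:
B(b) = 1/(2*b)
B(-13) + (94 - 165/(-142))*(29 - 167) = (½)/(-13) + (94 - 165/(-142))*(29 - 167) = (½)*(-1/13) + (94 - 165*(-1/142))*(-138) = -1/26 + (94 + 165/142)*(-138) = -1/26 + (13513/142)*(-138) = -1/26 - 932397/71 = -24242393/1846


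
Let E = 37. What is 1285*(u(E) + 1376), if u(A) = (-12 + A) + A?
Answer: 1847830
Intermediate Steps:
u(A) = -12 + 2*A
1285*(u(E) + 1376) = 1285*((-12 + 2*37) + 1376) = 1285*((-12 + 74) + 1376) = 1285*(62 + 1376) = 1285*1438 = 1847830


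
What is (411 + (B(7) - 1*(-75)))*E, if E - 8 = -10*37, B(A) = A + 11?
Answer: -182448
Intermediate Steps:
B(A) = 11 + A
E = -362 (E = 8 - 10*37 = 8 - 370 = -362)
(411 + (B(7) - 1*(-75)))*E = (411 + ((11 + 7) - 1*(-75)))*(-362) = (411 + (18 + 75))*(-362) = (411 + 93)*(-362) = 504*(-362) = -182448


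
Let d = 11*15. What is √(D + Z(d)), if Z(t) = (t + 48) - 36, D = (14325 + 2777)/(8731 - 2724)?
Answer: √6489608387/6007 ≈ 13.411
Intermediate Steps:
D = 17102/6007 ≈ 2.8470
d = 165
Z(t) = 12 + t (Z(t) = (48 + t) - 36 = 12 + t)
√(D + Z(d)) = √(17102/6007 + (12 + 165)) = √(17102/6007 + 177) = √(1080341/6007) = √6489608387/6007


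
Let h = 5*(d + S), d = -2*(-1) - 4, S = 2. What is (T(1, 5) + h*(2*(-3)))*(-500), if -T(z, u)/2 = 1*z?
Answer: 1000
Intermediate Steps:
d = -2 (d = 2 - 4 = -2)
h = 0 (h = 5*(-2 + 2) = 5*0 = 0)
T(z, u) = -2*z
(T(1, 5) + h*(2*(-3)))*(-500) = (-2*1 + 0*(2*(-3)))*(-500) = (-2 + 0*(-6))*(-500) = (-2 + 0)*(-500) = -2*(-500) = 1000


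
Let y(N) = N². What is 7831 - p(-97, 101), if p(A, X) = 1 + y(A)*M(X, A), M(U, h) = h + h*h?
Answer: -87608778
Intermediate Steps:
M(U, h) = h + h²
p(A, X) = 1 + A³*(1 + A) (p(A, X) = 1 + A²*(A*(1 + A)) = 1 + A³*(1 + A))
7831 - p(-97, 101) = 7831 - (1 + (-97)³*(1 - 97)) = 7831 - (1 - 912673*(-96)) = 7831 - (1 + 87616608) = 7831 - 1*87616609 = 7831 - 87616609 = -87608778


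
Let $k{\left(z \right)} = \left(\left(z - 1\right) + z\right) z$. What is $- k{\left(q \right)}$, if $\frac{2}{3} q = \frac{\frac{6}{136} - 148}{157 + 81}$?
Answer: $- \frac{1399495161}{523843712} \approx -2.6716$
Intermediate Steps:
$q = - \frac{30183}{32368}$ ($q = \frac{3 \frac{\frac{6}{136} - 148}{157 + 81}}{2} = \frac{3 \frac{6 \cdot \frac{1}{136} - 148}{238}}{2} = \frac{3 \left(\frac{3}{68} - 148\right) \frac{1}{238}}{2} = \frac{3 \left(\left(- \frac{10061}{68}\right) \frac{1}{238}\right)}{2} = \frac{3}{2} \left(- \frac{10061}{16184}\right) = - \frac{30183}{32368} \approx -0.9325$)
$k{\left(z \right)} = z \left(-1 + 2 z\right)$ ($k{\left(z \right)} = \left(\left(-1 + z\right) + z\right) z = \left(-1 + 2 z\right) z = z \left(-1 + 2 z\right)$)
$- k{\left(q \right)} = - \frac{\left(-30183\right) \left(-1 + 2 \left(- \frac{30183}{32368}\right)\right)}{32368} = - \frac{\left(-30183\right) \left(-1 - \frac{30183}{16184}\right)}{32368} = - \frac{\left(-30183\right) \left(-46367\right)}{32368 \cdot 16184} = \left(-1\right) \frac{1399495161}{523843712} = - \frac{1399495161}{523843712}$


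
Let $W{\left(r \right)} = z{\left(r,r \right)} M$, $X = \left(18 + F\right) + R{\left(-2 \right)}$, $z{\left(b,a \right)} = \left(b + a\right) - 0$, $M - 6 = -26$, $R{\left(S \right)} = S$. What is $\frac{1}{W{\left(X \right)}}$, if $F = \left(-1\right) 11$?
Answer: $- \frac{1}{200} \approx -0.005$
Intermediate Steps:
$M = -20$ ($M = 6 - 26 = -20$)
$z{\left(b,a \right)} = a + b$ ($z{\left(b,a \right)} = \left(a + b\right) + 0 = a + b$)
$F = -11$
$X = 5$ ($X = \left(18 - 11\right) - 2 = 7 - 2 = 5$)
$W{\left(r \right)} = - 40 r$ ($W{\left(r \right)} = \left(r + r\right) \left(-20\right) = 2 r \left(-20\right) = - 40 r$)
$\frac{1}{W{\left(X \right)}} = \frac{1}{\left(-40\right) 5} = \frac{1}{-200} = - \frac{1}{200}$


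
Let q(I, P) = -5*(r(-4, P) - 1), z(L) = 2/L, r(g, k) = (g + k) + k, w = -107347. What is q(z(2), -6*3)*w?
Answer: -22006135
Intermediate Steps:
r(g, k) = g + 2*k
q(I, P) = 25 - 10*P (q(I, P) = -5*((-4 + 2*P) - 1) = -5*(-5 + 2*P) = 25 - 10*P)
q(z(2), -6*3)*w = (25 - (-60)*3)*(-107347) = (25 - 10*(-18))*(-107347) = (25 + 180)*(-107347) = 205*(-107347) = -22006135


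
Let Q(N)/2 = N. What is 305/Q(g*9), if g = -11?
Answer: -305/198 ≈ -1.5404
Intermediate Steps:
Q(N) = 2*N
305/Q(g*9) = 305/((2*(-11*9))) = 305/((2*(-99))) = 305/(-198) = 305*(-1/198) = -305/198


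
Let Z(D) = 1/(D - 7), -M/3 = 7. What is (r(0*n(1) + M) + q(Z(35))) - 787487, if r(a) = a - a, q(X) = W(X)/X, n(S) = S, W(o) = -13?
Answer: -787851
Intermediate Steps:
M = -21 (M = -3*7 = -21)
Z(D) = 1/(-7 + D)
q(X) = -13/X
r(a) = 0
(r(0*n(1) + M) + q(Z(35))) - 787487 = (0 - 13/(1/(-7 + 35))) - 787487 = (0 - 13/(1/28)) - 787487 = (0 - 13/1/28) - 787487 = (0 - 13*28) - 787487 = (0 - 364) - 787487 = -364 - 787487 = -787851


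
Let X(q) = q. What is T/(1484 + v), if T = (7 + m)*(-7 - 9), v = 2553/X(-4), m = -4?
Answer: -192/3383 ≈ -0.056754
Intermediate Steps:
v = -2553/4 (v = 2553/(-4) = 2553*(-¼) = -2553/4 ≈ -638.25)
T = -48 (T = (7 - 4)*(-7 - 9) = 3*(-16) = -48)
T/(1484 + v) = -48/(1484 - 2553/4) = -48/(3383/4) = (4/3383)*(-48) = -192/3383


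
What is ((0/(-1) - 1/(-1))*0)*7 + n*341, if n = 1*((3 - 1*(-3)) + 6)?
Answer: 4092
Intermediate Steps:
n = 12 (n = 1*((3 + 3) + 6) = 1*(6 + 6) = 1*12 = 12)
((0/(-1) - 1/(-1))*0)*7 + n*341 = ((0/(-1) - 1/(-1))*0)*7 + 12*341 = ((0*(-1) - 1*(-1))*0)*7 + 4092 = ((0 + 1)*0)*7 + 4092 = (1*0)*7 + 4092 = 0*7 + 4092 = 0 + 4092 = 4092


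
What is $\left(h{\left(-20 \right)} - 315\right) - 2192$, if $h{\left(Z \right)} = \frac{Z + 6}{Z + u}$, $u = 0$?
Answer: $- \frac{25063}{10} \approx -2506.3$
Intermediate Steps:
$h{\left(Z \right)} = \frac{6 + Z}{Z}$ ($h{\left(Z \right)} = \frac{Z + 6}{Z + 0} = \frac{6 + Z}{Z}$)
$\left(h{\left(-20 \right)} - 315\right) - 2192 = \left(\frac{6 - 20}{-20} - 315\right) - 2192 = \left(\left(- \frac{1}{20}\right) \left(-14\right) - 315\right) - 2192 = \left(\frac{7}{10} - 315\right) - 2192 = - \frac{3143}{10} - 2192 = - \frac{25063}{10}$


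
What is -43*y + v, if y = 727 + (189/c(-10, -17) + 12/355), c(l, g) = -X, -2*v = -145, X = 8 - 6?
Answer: -9629891/355 ≈ -27126.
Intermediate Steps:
X = 2
v = 145/2 (v = -1/2*(-145) = 145/2 ≈ 72.500)
c(l, g) = -2 (c(l, g) = -1*2 = -2)
y = 449099/710 (y = 727 + (189/(-2) + 12/355) = 727 + (189*(-1/2) + 12*(1/355)) = 727 + (-189/2 + 12/355) = 727 - 67071/710 = 449099/710 ≈ 632.53)
-43*y + v = -43*449099/710 + 145/2 = -19311257/710 + 145/2 = -9629891/355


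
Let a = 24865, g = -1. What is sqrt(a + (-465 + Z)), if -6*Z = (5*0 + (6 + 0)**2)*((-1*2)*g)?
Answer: 2*sqrt(6097) ≈ 156.17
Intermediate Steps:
Z = -12 (Z = -(5*0 + (6 + 0)**2)*-1*2*(-1)/6 = -(0 + 6**2)*(-2*(-1))/6 = -(0 + 36)*2/6 = -6*2 = -1/6*72 = -12)
sqrt(a + (-465 + Z)) = sqrt(24865 + (-465 - 12)) = sqrt(24865 - 477) = sqrt(24388) = 2*sqrt(6097)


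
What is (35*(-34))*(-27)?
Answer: 32130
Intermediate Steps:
(35*(-34))*(-27) = -1190*(-27) = 32130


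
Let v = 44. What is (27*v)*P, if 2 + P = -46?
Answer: -57024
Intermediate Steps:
P = -48 (P = -2 - 46 = -48)
(27*v)*P = (27*44)*(-48) = 1188*(-48) = -57024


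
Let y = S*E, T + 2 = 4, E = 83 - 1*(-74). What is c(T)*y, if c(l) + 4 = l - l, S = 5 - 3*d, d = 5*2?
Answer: 15700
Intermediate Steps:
E = 157 (E = 83 + 74 = 157)
d = 10
S = -25 (S = 5 - 3*10 = 5 - 30 = -25)
T = 2 (T = -2 + 4 = 2)
c(l) = -4 (c(l) = -4 + (l - l) = -4 + 0 = -4)
y = -3925 (y = -25*157 = -3925)
c(T)*y = -4*(-3925) = 15700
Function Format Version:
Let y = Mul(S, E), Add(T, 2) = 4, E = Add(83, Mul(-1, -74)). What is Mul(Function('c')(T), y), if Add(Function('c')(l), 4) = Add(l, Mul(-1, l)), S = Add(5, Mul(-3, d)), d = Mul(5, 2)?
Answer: 15700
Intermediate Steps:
E = 157 (E = Add(83, 74) = 157)
d = 10
S = -25 (S = Add(5, Mul(-3, 10)) = Add(5, -30) = -25)
T = 2 (T = Add(-2, 4) = 2)
Function('c')(l) = -4 (Function('c')(l) = Add(-4, Add(l, Mul(-1, l))) = Add(-4, 0) = -4)
y = -3925 (y = Mul(-25, 157) = -3925)
Mul(Function('c')(T), y) = Mul(-4, -3925) = 15700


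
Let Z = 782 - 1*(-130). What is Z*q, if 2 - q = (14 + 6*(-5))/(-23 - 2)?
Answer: 31008/25 ≈ 1240.3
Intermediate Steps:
q = 34/25 (q = 2 - (14 + 6*(-5))/(-23 - 2) = 2 - (14 - 30)/(-25) = 2 - (-16)*(-1)/25 = 2 - 1*16/25 = 2 - 16/25 = 34/25 ≈ 1.3600)
Z = 912 (Z = 782 + 130 = 912)
Z*q = 912*(34/25) = 31008/25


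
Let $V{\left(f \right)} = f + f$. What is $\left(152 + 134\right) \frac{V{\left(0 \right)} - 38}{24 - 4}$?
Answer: $- \frac{2717}{5} \approx -543.4$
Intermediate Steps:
$V{\left(f \right)} = 2 f$
$\left(152 + 134\right) \frac{V{\left(0 \right)} - 38}{24 - 4} = \left(152 + 134\right) \frac{2 \cdot 0 - 38}{24 - 4} = 286 \frac{0 - 38}{20} = 286 \left(\left(-38\right) \frac{1}{20}\right) = 286 \left(- \frac{19}{10}\right) = - \frac{2717}{5}$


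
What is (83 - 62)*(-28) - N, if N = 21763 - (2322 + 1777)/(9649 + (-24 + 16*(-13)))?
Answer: -210475268/9417 ≈ -22351.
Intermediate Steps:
N = 204938072/9417 (N = 21763 - 4099/(9649 + (-24 - 208)) = 21763 - 4099/(9649 - 232) = 21763 - 4099/9417 = 204938072/9417 ≈ 21763.)
(83 - 62)*(-28) - N = (83 - 62)*(-28) - 1*204938072/9417 = 21*(-28) - 204938072/9417 = -588 - 204938072/9417 = -210475268/9417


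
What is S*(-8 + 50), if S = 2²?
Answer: 168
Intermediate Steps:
S = 4
S*(-8 + 50) = 4*(-8 + 50) = 4*42 = 168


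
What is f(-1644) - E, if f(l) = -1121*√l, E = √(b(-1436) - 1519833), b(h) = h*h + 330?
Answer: -√542593 - 2242*I*√411 ≈ -736.61 - 45452.0*I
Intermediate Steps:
b(h) = 330 + h² (b(h) = h² + 330 = 330 + h²)
E = √542593 (E = √((330 + (-1436)²) - 1519833) = √((330 + 2062096) - 1519833) = √(2062426 - 1519833) = √542593 ≈ 736.61)
f(-1644) - E = -2242*I*√411 - √542593 = -√542593 - 2242*I*√411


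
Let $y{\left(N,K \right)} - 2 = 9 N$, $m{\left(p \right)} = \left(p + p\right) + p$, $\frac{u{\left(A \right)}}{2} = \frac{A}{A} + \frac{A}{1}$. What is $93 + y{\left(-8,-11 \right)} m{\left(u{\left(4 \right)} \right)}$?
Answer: $-2007$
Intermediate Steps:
$u{\left(A \right)} = 2 + 2 A$ ($u{\left(A \right)} = 2 \left(\frac{A}{A} + \frac{A}{1}\right) = 2 \left(1 + A 1\right) = 2 \left(1 + A\right) = 2 + 2 A$)
$m{\left(p \right)} = 3 p$ ($m{\left(p \right)} = 2 p + p = 3 p$)
$y{\left(N,K \right)} = 2 + 9 N$
$93 + y{\left(-8,-11 \right)} m{\left(u{\left(4 \right)} \right)} = 93 + \left(2 + 9 \left(-8\right)\right) 3 \left(2 + 2 \cdot 4\right) = 93 + \left(2 - 72\right) 3 \left(2 + 8\right) = 93 - 70 \cdot 3 \cdot 10 = 93 - 2100 = -2007$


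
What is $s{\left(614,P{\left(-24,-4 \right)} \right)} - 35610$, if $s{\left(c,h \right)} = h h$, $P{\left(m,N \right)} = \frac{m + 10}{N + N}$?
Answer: $- \frac{569711}{16} \approx -35607.0$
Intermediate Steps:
$P{\left(m,N \right)} = \frac{10 + m}{2 N}$
$s{\left(c,h \right)} = h^{2}$
$s{\left(614,P{\left(-24,-4 \right)} \right)} - 35610 = \left(\frac{10 - 24}{2 \left(-4\right)}\right)^{2} - 35610 = \left(\frac{1}{2} \left(- \frac{1}{4}\right) \left(-14\right)\right)^{2} - 35610 = \left(\frac{7}{4}\right)^{2} - 35610 = \frac{49}{16} - 35610 = - \frac{569711}{16}$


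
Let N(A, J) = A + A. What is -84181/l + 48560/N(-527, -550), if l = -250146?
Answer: -6029181493/131826942 ≈ -45.736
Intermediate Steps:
N(A, J) = 2*A
-84181/l + 48560/N(-527, -550) = -84181/(-250146) + 48560/((2*(-527))) = -84181*(-1/250146) + 48560/(-1054) = 84181/250146 + 48560*(-1/1054) = 84181/250146 - 24280/527 = -6029181493/131826942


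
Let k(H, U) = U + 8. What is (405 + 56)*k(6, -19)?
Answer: -5071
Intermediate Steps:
k(H, U) = 8 + U
(405 + 56)*k(6, -19) = (405 + 56)*(8 - 19) = 461*(-11) = -5071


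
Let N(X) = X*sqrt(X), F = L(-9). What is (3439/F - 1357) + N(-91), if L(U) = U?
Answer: -15652/9 - 91*I*sqrt(91) ≈ -1739.1 - 868.08*I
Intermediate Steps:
F = -9
N(X) = X**(3/2)
(3439/F - 1357) + N(-91) = (3439/(-9) - 1357) + (-91)**(3/2) = (3439*(-1/9) - 1357) - 91*I*sqrt(91) = (-3439/9 - 1357) - 91*I*sqrt(91) = -15652/9 - 91*I*sqrt(91)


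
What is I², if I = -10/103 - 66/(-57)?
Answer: 4309776/3829849 ≈ 1.1253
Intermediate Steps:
I = 2076/1957 (I = -10*1/103 - 66*(-1/57) = -10/103 + 22/19 = 2076/1957 ≈ 1.0608)
I² = (2076/1957)² = 4309776/3829849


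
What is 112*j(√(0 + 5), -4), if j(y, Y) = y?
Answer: 112*√5 ≈ 250.44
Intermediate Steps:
112*j(√(0 + 5), -4) = 112*√(0 + 5) = 112*√5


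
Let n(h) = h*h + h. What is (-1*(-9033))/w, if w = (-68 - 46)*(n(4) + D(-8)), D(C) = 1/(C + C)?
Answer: -24088/6061 ≈ -3.9743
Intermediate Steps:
n(h) = h + h² (n(h) = h² + h = h + h²)
D(C) = 1/(2*C)
w = -18183/8 (w = (-68 - 46)*(4*(1 + 4) + (½)/(-8)) = -114*(4*5 + (½)*(-⅛)) = -114*(20 - 1/16) = -114*319/16 = -18183/8 ≈ -2272.9)
(-1*(-9033))/w = (-1*(-9033))/(-18183/8) = 9033*(-8/18183) = -24088/6061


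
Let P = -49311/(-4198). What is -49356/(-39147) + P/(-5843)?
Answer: 402906233889/320077798786 ≈ 1.2588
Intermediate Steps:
P = 49311/4198 (P = -49311*(-1/4198) = 49311/4198 ≈ 11.746)
-49356/(-39147) + P/(-5843) = -49356/(-39147) + (49311/4198)/(-5843) = -49356*(-1/39147) + (49311/4198)*(-1/5843) = 16452/13049 - 49311/24528914 = 402906233889/320077798786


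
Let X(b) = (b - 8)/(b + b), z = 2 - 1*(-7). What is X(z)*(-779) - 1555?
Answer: -28769/18 ≈ -1598.3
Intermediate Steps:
z = 9 (z = 2 + 7 = 9)
X(b) = (-8 + b)/(2*b) (X(b) = (-8 + b)/((2*b)) = (-8 + b)*(1/(2*b)) = (-8 + b)/(2*b))
X(z)*(-779) - 1555 = ((½)*(-8 + 9)/9)*(-779) - 1555 = ((½)*(⅑)*1)*(-779) - 1555 = (1/18)*(-779) - 1555 = -779/18 - 1555 = -28769/18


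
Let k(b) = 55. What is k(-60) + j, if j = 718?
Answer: 773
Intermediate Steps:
k(-60) + j = 55 + 718 = 773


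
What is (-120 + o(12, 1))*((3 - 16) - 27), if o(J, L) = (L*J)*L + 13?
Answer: 3800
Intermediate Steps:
o(J, L) = 13 + J*L² (o(J, L) = (J*L)*L + 13 = J*L² + 13 = 13 + J*L²)
(-120 + o(12, 1))*((3 - 16) - 27) = (-120 + (13 + 12*1²))*((3 - 16) - 27) = (-120 + (13 + 12*1))*(-13 - 27) = (-120 + (13 + 12))*(-40) = (-120 + 25)*(-40) = -95*(-40) = 3800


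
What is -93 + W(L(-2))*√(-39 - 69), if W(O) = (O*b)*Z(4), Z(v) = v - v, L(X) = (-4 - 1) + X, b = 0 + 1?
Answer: -93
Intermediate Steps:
b = 1
L(X) = -5 + X
Z(v) = 0
W(O) = 0 (W(O) = (O*1)*0 = O*0 = 0)
-93 + W(L(-2))*√(-39 - 69) = -93 + 0*√(-39 - 69) = -93 + 0*√(-108) = -93 + 0*(6*I*√3) = -93 + 0 = -93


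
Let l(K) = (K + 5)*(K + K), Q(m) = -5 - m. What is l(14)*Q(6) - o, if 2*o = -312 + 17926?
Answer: -14659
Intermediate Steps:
l(K) = 2*K*(5 + K) (l(K) = (5 + K)*(2*K) = 2*K*(5 + K))
o = 8807 (o = (-312 + 17926)/2 = (½)*17614 = 8807)
l(14)*Q(6) - o = (2*14*(5 + 14))*(-5 - 1*6) - 1*8807 = (2*14*19)*(-5 - 6) - 8807 = 532*(-11) - 8807 = -5852 - 8807 = -14659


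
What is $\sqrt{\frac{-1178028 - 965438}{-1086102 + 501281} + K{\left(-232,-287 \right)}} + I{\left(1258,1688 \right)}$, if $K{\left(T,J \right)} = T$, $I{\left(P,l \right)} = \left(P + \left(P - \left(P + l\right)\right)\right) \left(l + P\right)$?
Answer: $-1266780 + \frac{i \sqrt{78094075743926}}{584821} \approx -1.2668 \cdot 10^{6} + 15.111 i$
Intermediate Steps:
$I{\left(P,l \right)} = \left(P + l\right) \left(P - l\right)$ ($I{\left(P,l \right)} = \left(P + \left(P - \left(P + l\right)\right)\right) \left(P + l\right) = \left(P - l\right) \left(P + l\right) = \left(P + l\right) \left(P - l\right)$)
$\sqrt{\frac{-1178028 - 965438}{-1086102 + 501281} + K{\left(-232,-287 \right)}} + I{\left(1258,1688 \right)} = \sqrt{\frac{-1178028 - 965438}{-1086102 + 501281} - 232} + \left(1258^{2} - 1688^{2}\right) = \sqrt{- \frac{2143466}{-584821} - 232} + \left(1582564 - 2849344\right) = \sqrt{\left(-2143466\right) \left(- \frac{1}{584821}\right) - 232} + \left(1582564 - 2849344\right) = \sqrt{\frac{2143466}{584821} - 232} - 1266780 = \sqrt{- \frac{133535006}{584821}} - 1266780 = \frac{i \sqrt{78094075743926}}{584821} - 1266780 = -1266780 + \frac{i \sqrt{78094075743926}}{584821}$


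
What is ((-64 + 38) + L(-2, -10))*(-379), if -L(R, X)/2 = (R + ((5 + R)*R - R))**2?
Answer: 37142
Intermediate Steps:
L(R, X) = -2*R**2*(5 + R)**2 (L(R, X) = -2*(R + ((5 + R)*R - R))**2 = -2*(R + (R*(5 + R) - R))**2 = -2*(R + (-R + R*(5 + R)))**2 = -2*R**2*(5 + R)**2)
((-64 + 38) + L(-2, -10))*(-379) = ((-64 + 38) - 2*(-2)**2*(5 - 2)**2)*(-379) = (-26 - 2*4*3**2)*(-379) = (-26 - 2*4*9)*(-379) = (-26 - 72)*(-379) = -98*(-379) = 37142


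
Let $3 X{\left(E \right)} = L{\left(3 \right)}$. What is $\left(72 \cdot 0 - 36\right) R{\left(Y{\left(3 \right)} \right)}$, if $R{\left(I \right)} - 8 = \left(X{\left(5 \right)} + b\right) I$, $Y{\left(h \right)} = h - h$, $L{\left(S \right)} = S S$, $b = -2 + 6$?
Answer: $-288$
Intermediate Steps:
$b = 4$
$L{\left(S \right)} = S^{2}$
$X{\left(E \right)} = 3$ ($X{\left(E \right)} = \frac{3^{2}}{3} = \frac{1}{3} \cdot 9 = 3$)
$Y{\left(h \right)} = 0$
$R{\left(I \right)} = 8 + 7 I$ ($R{\left(I \right)} = 8 + \left(3 + 4\right) I = 8 + 7 I$)
$\left(72 \cdot 0 - 36\right) R{\left(Y{\left(3 \right)} \right)} = \left(72 \cdot 0 - 36\right) \left(8 + 7 \cdot 0\right) = \left(0 - 36\right) \left(8 + 0\right) = \left(-36\right) 8 = -288$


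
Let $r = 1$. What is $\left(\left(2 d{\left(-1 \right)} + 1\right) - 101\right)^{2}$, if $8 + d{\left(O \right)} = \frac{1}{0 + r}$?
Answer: $12996$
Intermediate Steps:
$d{\left(O \right)} = -7$ ($d{\left(O \right)} = -8 + \frac{1}{0 + 1} = -8 + 1^{-1} = -8 + 1 = -7$)
$\left(\left(2 d{\left(-1 \right)} + 1\right) - 101\right)^{2} = \left(\left(2 \left(-7\right) + 1\right) - 101\right)^{2} = \left(\left(-14 + 1\right) - 101\right)^{2} = \left(-13 - 101\right)^{2} = \left(-114\right)^{2} = 12996$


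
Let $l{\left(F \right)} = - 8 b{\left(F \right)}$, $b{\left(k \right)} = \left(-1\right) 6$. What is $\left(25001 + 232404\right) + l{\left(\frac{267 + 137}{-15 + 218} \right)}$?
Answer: $257453$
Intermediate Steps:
$b{\left(k \right)} = -6$
$l{\left(F \right)} = 48$ ($l{\left(F \right)} = \left(-8\right) \left(-6\right) = 48$)
$\left(25001 + 232404\right) + l{\left(\frac{267 + 137}{-15 + 218} \right)} = \left(25001 + 232404\right) + 48 = 257405 + 48 = 257453$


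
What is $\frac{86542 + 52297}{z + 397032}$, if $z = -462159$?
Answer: $- \frac{8167}{3831} \approx -2.1318$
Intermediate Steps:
$\frac{86542 + 52297}{z + 397032} = \frac{86542 + 52297}{-462159 + 397032} = \frac{138839}{-65127} = 138839 \left(- \frac{1}{65127}\right) = - \frac{8167}{3831}$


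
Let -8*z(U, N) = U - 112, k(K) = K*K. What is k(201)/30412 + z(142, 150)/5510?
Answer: 44499093/33514024 ≈ 1.3278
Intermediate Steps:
k(K) = K²
z(U, N) = 14 - U/8 (z(U, N) = -(U - 112)/8 = -(-112 + U)/8 = 14 - U/8)
k(201)/30412 + z(142, 150)/5510 = 201²/30412 + (14 - ⅛*142)/5510 = 40401*(1/30412) + (14 - 71/4)*(1/5510) = 40401/30412 - 15/4*1/5510 = 40401/30412 - 3/4408 = 44499093/33514024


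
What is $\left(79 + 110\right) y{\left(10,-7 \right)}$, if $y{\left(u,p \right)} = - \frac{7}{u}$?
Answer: $- \frac{1323}{10} \approx -132.3$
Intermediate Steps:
$\left(79 + 110\right) y{\left(10,-7 \right)} = \left(79 + 110\right) \left(- \frac{7}{10}\right) = 189 \left(\left(-7\right) \frac{1}{10}\right) = 189 \left(- \frac{7}{10}\right) = - \frac{1323}{10}$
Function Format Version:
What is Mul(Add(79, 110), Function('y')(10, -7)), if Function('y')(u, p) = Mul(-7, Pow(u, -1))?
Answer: Rational(-1323, 10) ≈ -132.30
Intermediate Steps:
Mul(Add(79, 110), Function('y')(10, -7)) = Mul(Add(79, 110), Mul(-7, Pow(10, -1))) = Mul(189, Mul(-7, Rational(1, 10))) = Mul(189, Rational(-7, 10)) = Rational(-1323, 10)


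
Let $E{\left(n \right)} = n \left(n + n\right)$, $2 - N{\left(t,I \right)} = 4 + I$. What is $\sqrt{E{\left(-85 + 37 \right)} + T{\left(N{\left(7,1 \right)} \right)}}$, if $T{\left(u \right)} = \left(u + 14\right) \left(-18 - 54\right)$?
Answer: $6 \sqrt{106} \approx 61.774$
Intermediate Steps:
$N{\left(t,I \right)} = -2 - I$ ($N{\left(t,I \right)} = 2 - \left(4 + I\right) = -2 - I$)
$T{\left(u \right)} = -1008 - 72 u$ ($T{\left(u \right)} = \left(14 + u\right) \left(-72\right) = -1008 - 72 u$)
$E{\left(n \right)} = 2 n^{2}$ ($E{\left(n \right)} = n 2 n = 2 n^{2}$)
$\sqrt{E{\left(-85 + 37 \right)} + T{\left(N{\left(7,1 \right)} \right)}} = \sqrt{2 \left(-85 + 37\right)^{2} - \left(1008 + 72 \left(-2 - 1\right)\right)} = \sqrt{2 \left(-48\right)^{2} - \left(1008 + 72 \left(-2 - 1\right)\right)} = \sqrt{2 \cdot 2304 - 792} = \sqrt{4608 + \left(-1008 + 216\right)} = \sqrt{4608 - 792} = \sqrt{3816} = 6 \sqrt{106}$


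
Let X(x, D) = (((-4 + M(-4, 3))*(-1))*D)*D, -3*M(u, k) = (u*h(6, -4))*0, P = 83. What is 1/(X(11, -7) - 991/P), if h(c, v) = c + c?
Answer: 83/15277 ≈ 0.0054330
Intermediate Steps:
h(c, v) = 2*c
M(u, k) = 0 (M(u, k) = -u*(2*6)*0/3 = -u*12*0/3 = -12*u*0/3 = -1/3*0 = 0)
X(x, D) = 4*D**2 (X(x, D) = (((-4 + 0)*(-1))*D)*D = ((-4*(-1))*D)*D = (4*D)*D = 4*D**2)
1/(X(11, -7) - 991/P) = 1/(4*(-7)**2 - 991/83) = 1/(4*49 - 991*1/83) = 1/(196 - 991/83) = 1/(15277/83) = 83/15277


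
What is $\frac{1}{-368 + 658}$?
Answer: $\frac{1}{290} \approx 0.0034483$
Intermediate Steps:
$\frac{1}{-368 + 658} = \frac{1}{290}$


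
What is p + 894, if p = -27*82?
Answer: -1320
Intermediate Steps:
p = -2214
p + 894 = -2214 + 894 = -1320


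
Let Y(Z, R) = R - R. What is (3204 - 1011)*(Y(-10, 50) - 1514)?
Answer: -3320202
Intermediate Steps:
Y(Z, R) = 0
(3204 - 1011)*(Y(-10, 50) - 1514) = (3204 - 1011)*(0 - 1514) = 2193*(-1514) = -3320202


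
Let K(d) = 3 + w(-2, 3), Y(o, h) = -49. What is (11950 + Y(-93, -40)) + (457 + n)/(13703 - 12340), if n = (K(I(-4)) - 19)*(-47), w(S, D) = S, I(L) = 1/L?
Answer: 16222366/1363 ≈ 11902.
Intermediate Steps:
K(d) = 1 (K(d) = 3 - 2 = 1)
n = 846 (n = (1 - 19)*(-47) = -18*(-47) = 846)
(11950 + Y(-93, -40)) + (457 + n)/(13703 - 12340) = (11950 - 49) + (457 + 846)/(13703 - 12340) = 11901 + 1303/1363 = 16222366/1363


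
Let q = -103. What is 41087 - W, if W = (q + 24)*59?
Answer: 45748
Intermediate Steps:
W = -4661 (W = (-103 + 24)*59 = -79*59 = -4661)
41087 - W = 41087 - 1*(-4661) = 41087 + 4661 = 45748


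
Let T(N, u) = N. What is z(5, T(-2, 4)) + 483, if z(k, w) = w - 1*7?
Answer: 474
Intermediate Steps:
z(k, w) = -7 + w (z(k, w) = w - 7 = -7 + w)
z(5, T(-2, 4)) + 483 = (-7 - 2) + 483 = -9 + 483 = 474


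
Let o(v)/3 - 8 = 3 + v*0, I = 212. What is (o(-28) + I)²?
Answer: 60025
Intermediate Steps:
o(v) = 33 (o(v) = 24 + 3*(3 + v*0) = 24 + 3*(3 + 0) = 24 + 3*3 = 24 + 9 = 33)
(o(-28) + I)² = (33 + 212)² = 245² = 60025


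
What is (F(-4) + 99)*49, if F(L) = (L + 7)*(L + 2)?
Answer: 4557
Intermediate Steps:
F(L) = (2 + L)*(7 + L) (F(L) = (7 + L)*(2 + L) = (2 + L)*(7 + L))
(F(-4) + 99)*49 = ((14 + (-4)² + 9*(-4)) + 99)*49 = ((14 + 16 - 36) + 99)*49 = (-6 + 99)*49 = 93*49 = 4557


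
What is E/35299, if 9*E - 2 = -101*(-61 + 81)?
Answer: -2018/317691 ≈ -0.0063521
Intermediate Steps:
E = -2018/9 (E = 2/9 + (-101*(-61 + 81))/9 = 2/9 + (-101*20)/9 = 2/9 + (⅑)*(-2020) = 2/9 - 2020/9 = -2018/9 ≈ -224.22)
E/35299 = -2018/9/35299 = -2018/9*1/35299 = -2018/317691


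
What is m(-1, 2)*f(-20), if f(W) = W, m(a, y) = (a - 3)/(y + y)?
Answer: 20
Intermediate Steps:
m(a, y) = (-3 + a)/(2*y) (m(a, y) = (-3 + a)/((2*y)) = (-3 + a)*(1/(2*y)) = (-3 + a)/(2*y))
m(-1, 2)*f(-20) = ((½)*(-3 - 1)/2)*(-20) = ((½)*(½)*(-4))*(-20) = -1*(-20) = 20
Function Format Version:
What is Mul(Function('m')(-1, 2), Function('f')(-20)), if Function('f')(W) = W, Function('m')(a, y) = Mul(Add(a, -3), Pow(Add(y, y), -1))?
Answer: 20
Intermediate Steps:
Function('m')(a, y) = Mul(Rational(1, 2), Pow(y, -1), Add(-3, a)) (Function('m')(a, y) = Mul(Add(-3, a), Pow(Mul(2, y), -1)) = Mul(Add(-3, a), Mul(Rational(1, 2), Pow(y, -1))) = Mul(Rational(1, 2), Pow(y, -1), Add(-3, a)))
Mul(Function('m')(-1, 2), Function('f')(-20)) = Mul(Mul(Rational(1, 2), Pow(2, -1), Add(-3, -1)), -20) = Mul(Mul(Rational(1, 2), Rational(1, 2), -4), -20) = Mul(-1, -20) = 20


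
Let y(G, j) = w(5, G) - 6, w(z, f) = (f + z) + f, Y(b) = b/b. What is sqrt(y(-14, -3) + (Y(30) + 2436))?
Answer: 2*sqrt(602) ≈ 49.071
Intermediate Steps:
Y(b) = 1
w(z, f) = z + 2*f
y(G, j) = -1 + 2*G (y(G, j) = (5 + 2*G) - 6 = -1 + 2*G)
sqrt(y(-14, -3) + (Y(30) + 2436)) = sqrt((-1 + 2*(-14)) + (1 + 2436)) = sqrt((-1 - 28) + 2437) = sqrt(-29 + 2437) = sqrt(2408) = 2*sqrt(602)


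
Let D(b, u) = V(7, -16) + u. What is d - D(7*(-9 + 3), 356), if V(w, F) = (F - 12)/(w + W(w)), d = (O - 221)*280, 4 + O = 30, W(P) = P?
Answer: -54954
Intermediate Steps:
O = 26 (O = -4 + 30 = 26)
d = -54600 (d = (26 - 221)*280 = -195*280 = -54600)
V(w, F) = (-12 + F)/(2*w) (V(w, F) = (F - 12)/(w + w) = (-12 + F)/((2*w)) = (-12 + F)*(1/(2*w)) = (-12 + F)/(2*w))
D(b, u) = -2 + u (D(b, u) = (1/2)*(-12 - 16)/7 + u = (1/2)*(1/7)*(-28) + u = -2 + u)
d - D(7*(-9 + 3), 356) = -54600 - (-2 + 356) = -54600 - 1*354 = -54600 - 354 = -54954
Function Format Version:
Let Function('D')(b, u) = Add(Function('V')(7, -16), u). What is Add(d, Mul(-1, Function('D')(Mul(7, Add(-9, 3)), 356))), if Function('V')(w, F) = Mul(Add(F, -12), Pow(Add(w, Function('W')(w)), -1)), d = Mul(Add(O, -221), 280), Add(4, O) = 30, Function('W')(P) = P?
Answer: -54954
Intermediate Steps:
O = 26 (O = Add(-4, 30) = 26)
d = -54600 (d = Mul(Add(26, -221), 280) = Mul(-195, 280) = -54600)
Function('V')(w, F) = Mul(Rational(1, 2), Pow(w, -1), Add(-12, F)) (Function('V')(w, F) = Mul(Add(F, -12), Pow(Add(w, w), -1)) = Mul(Add(-12, F), Pow(Mul(2, w), -1)) = Mul(Add(-12, F), Mul(Rational(1, 2), Pow(w, -1))) = Mul(Rational(1, 2), Pow(w, -1), Add(-12, F)))
Function('D')(b, u) = Add(-2, u) (Function('D')(b, u) = Add(Mul(Rational(1, 2), Pow(7, -1), Add(-12, -16)), u) = Add(Mul(Rational(1, 2), Rational(1, 7), -28), u) = Add(-2, u))
Add(d, Mul(-1, Function('D')(Mul(7, Add(-9, 3)), 356))) = Add(-54600, Mul(-1, Add(-2, 356))) = Add(-54600, Mul(-1, 354)) = Add(-54600, -354) = -54954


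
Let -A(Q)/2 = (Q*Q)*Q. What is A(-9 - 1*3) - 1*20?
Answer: 3436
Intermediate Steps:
A(Q) = -2*Q³ (A(Q) = -2*Q*Q*Q = -2*Q²*Q = -2*Q³)
A(-9 - 1*3) - 1*20 = -2*(-9 - 1*3)³ - 1*20 = -2*(-9 - 3)³ - 20 = -2*(-12)³ - 20 = -2*(-1728) - 20 = 3456 - 20 = 3436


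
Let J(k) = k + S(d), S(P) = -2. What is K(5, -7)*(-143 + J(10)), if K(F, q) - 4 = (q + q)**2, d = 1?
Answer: -27000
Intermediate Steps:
K(F, q) = 4 + 4*q**2 (K(F, q) = 4 + (q + q)**2 = 4 + (2*q)**2 = 4 + 4*q**2)
J(k) = -2 + k (J(k) = k - 2 = -2 + k)
K(5, -7)*(-143 + J(10)) = (4 + 4*(-7)**2)*(-143 + (-2 + 10)) = (4 + 4*49)*(-143 + 8) = (4 + 196)*(-135) = 200*(-135) = -27000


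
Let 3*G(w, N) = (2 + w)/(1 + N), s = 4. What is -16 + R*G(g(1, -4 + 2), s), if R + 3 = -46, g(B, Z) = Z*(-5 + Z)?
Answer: -1024/15 ≈ -68.267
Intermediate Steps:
R = -49 (R = -3 - 46 = -49)
G(w, N) = (2 + w)/(3*(1 + N)) (G(w, N) = ((2 + w)/(1 + N))/3 = (2 + w)/(3*(1 + N)))
-16 + R*G(g(1, -4 + 2), s) = -16 - 49*(2 + (-4 + 2)*(-5 + (-4 + 2)))/(3*(1 + 4)) = -16 - 49*(2 - 2*(-5 - 2))/(3*5) = -16 - 49*(2 - 2*(-7))/(3*5) = -16 - 49*(2 + 14)/(3*5) = -16 - 49*16/(3*5) = -16 - 49*16/15 = -16 - 784/15 = -1024/15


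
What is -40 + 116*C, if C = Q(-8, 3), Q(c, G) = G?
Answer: 308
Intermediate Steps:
C = 3
-40 + 116*C = -40 + 116*3 = -40 + 348 = 308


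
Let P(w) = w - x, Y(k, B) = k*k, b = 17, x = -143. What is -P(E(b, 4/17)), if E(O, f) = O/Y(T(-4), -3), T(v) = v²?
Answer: -36625/256 ≈ -143.07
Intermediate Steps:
Y(k, B) = k²
E(O, f) = O/256 (E(O, f) = O/(((-4)²)²) = O/(16²) = O/256)
P(w) = 143 + w (P(w) = w - 1*(-143) = w + 143 = 143 + w)
-P(E(b, 4/17)) = -(143 + (1/256)*17) = -(143 + 17/256) = -1*36625/256 = -36625/256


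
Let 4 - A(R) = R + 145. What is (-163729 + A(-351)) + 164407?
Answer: 888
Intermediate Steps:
A(R) = -141 - R (A(R) = 4 - (R + 145) = 4 - (145 + R) = 4 + (-145 - R) = -141 - R)
(-163729 + A(-351)) + 164407 = (-163729 + (-141 - 1*(-351))) + 164407 = (-163729 + (-141 + 351)) + 164407 = (-163729 + 210) + 164407 = -163519 + 164407 = 888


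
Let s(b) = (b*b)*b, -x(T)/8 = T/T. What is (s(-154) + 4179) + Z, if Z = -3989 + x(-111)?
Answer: -3652082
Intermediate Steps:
x(T) = -8 (x(T) = -8*T/T = -8*1 = -8)
s(b) = b³ (s(b) = b²*b = b³)
Z = -3997 (Z = -3989 - 8 = -3997)
(s(-154) + 4179) + Z = ((-154)³ + 4179) - 3997 = (-3652264 + 4179) - 3997 = -3648085 - 3997 = -3652082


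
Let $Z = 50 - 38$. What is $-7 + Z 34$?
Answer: $401$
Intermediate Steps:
$Z = 12$
$-7 + Z 34 = -7 + 12 \cdot 34 = -7 + 408 = 401$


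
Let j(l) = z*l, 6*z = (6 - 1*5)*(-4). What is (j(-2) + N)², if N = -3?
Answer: 25/9 ≈ 2.7778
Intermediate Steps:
z = -⅔ (z = ((6 - 1*5)*(-4))/6 = ((6 - 5)*(-4))/6 = (1*(-4))/6 = (⅙)*(-4) = -⅔ ≈ -0.66667)
j(l) = -2*l/3
(j(-2) + N)² = (-⅔*(-2) - 3)² = (4/3 - 3)² = (-5/3)² = 25/9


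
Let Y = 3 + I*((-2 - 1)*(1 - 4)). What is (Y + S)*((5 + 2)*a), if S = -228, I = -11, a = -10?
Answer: 22680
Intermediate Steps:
Y = -96 (Y = 3 - 11*(-2 - 1)*(1 - 4) = 3 - (-33)*(-3) = 3 - 11*9 = 3 - 99 = -96)
(Y + S)*((5 + 2)*a) = (-96 - 228)*((5 + 2)*(-10)) = -2268*(-10) = -324*(-70) = 22680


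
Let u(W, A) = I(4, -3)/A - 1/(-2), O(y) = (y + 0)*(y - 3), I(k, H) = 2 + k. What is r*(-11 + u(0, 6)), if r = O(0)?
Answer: 0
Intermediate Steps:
O(y) = y*(-3 + y)
u(W, A) = ½ + 6/A (u(W, A) = (2 + 4)/A - 1/(-2) = 6/A - 1*(-½) = 6/A + ½ = ½ + 6/A)
r = 0 (r = 0*(-3 + 0) = 0*(-3) = 0)
r*(-11 + u(0, 6)) = 0*(-11 + (½)*(12 + 6)/6) = 0*(-11 + (½)*(⅙)*18) = 0*(-11 + 3/2) = 0*(-19/2) = 0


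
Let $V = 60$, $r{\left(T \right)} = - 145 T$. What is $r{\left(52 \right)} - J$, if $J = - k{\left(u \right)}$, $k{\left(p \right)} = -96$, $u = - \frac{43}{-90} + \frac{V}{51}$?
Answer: $-7636$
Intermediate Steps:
$u = \frac{2531}{1530}$ ($u = - \frac{43}{-90} + \frac{60}{51} = \left(-43\right) \left(- \frac{1}{90}\right) + 60 \cdot \frac{1}{51} = \frac{43}{90} + \frac{20}{17} = \frac{2531}{1530} \approx 1.6542$)
$J = 96$ ($J = \left(-1\right) \left(-96\right) = 96$)
$r{\left(52 \right)} - J = \left(-145\right) 52 - 96 = -7540 - 96 = -7636$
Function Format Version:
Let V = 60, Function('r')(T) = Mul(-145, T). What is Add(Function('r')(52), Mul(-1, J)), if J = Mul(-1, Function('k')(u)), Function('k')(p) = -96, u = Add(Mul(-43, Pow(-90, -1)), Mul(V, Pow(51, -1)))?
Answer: -7636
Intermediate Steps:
u = Rational(2531, 1530) (u = Add(Mul(-43, Pow(-90, -1)), Mul(60, Pow(51, -1))) = Add(Mul(-43, Rational(-1, 90)), Mul(60, Rational(1, 51))) = Add(Rational(43, 90), Rational(20, 17)) = Rational(2531, 1530) ≈ 1.6542)
J = 96 (J = Mul(-1, -96) = 96)
Add(Function('r')(52), Mul(-1, J)) = Add(Mul(-145, 52), Mul(-1, 96)) = Add(-7540, -96) = -7636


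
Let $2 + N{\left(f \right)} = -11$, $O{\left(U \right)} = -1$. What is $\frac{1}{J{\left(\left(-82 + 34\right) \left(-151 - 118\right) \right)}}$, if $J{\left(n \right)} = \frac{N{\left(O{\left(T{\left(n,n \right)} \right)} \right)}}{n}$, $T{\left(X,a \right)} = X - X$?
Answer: $- \frac{12912}{13} \approx -993.23$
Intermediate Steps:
$T{\left(X,a \right)} = 0$
$N{\left(f \right)} = -13$ ($N{\left(f \right)} = -2 - 11 = -13$)
$J{\left(n \right)} = - \frac{13}{n}$
$\frac{1}{J{\left(\left(-82 + 34\right) \left(-151 - 118\right) \right)}} = \frac{1}{\left(-13\right) \frac{1}{\left(-82 + 34\right) \left(-151 - 118\right)}} = \frac{1}{\left(-13\right) \frac{1}{\left(-48\right) \left(-269\right)}} = \frac{1}{\left(-13\right) \frac{1}{12912}} = \frac{1}{- \frac{13}{12912}} = - \frac{12912}{13}$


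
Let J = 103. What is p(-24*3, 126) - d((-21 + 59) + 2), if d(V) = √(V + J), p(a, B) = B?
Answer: 126 - √143 ≈ 114.04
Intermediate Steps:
d(V) = √(103 + V) (d(V) = √(V + 103) = √(103 + V))
p(-24*3, 126) - d((-21 + 59) + 2) = 126 - √(103 + ((-21 + 59) + 2)) = 126 - √(103 + (38 + 2)) = 126 - √(103 + 40) = 126 - √143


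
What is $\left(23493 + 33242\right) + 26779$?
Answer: $83514$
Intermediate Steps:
$\left(23493 + 33242\right) + 26779 = 56735 + 26779 = 83514$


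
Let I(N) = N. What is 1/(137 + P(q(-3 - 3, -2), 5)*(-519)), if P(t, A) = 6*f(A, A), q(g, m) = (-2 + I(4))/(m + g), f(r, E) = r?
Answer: -1/15433 ≈ -6.4796e-5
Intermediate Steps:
q(g, m) = 2/(g + m) (q(g, m) = (-2 + 4)/(m + g) = 2/(g + m))
P(t, A) = 6*A
1/(137 + P(q(-3 - 3, -2), 5)*(-519)) = 1/(137 + (6*5)*(-519)) = 1/(137 + 30*(-519)) = 1/(137 - 15570) = 1/(-15433) = -1/15433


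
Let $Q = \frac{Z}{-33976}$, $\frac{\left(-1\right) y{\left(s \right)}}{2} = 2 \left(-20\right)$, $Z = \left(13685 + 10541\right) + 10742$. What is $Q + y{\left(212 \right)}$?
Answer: $\frac{10819}{137} \approx 78.971$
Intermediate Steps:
$Z = 34968$ ($Z = 24226 + 10742 = 34968$)
$y{\left(s \right)} = 80$ ($y{\left(s \right)} = - 2 \cdot 2 \left(-20\right) = \left(-2\right) \left(-40\right) = 80$)
$Q = - \frac{141}{137}$ ($Q = \frac{34968}{-33976} = 34968 \left(- \frac{1}{33976}\right) = - \frac{141}{137} \approx -1.0292$)
$Q + y{\left(212 \right)} = - \frac{141}{137} + 80 = \frac{10819}{137}$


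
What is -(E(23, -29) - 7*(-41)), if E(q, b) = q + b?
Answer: -281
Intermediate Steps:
E(q, b) = b + q
-(E(23, -29) - 7*(-41)) = -((-29 + 23) - 7*(-41)) = -(-6 + 287) = -1*281 = -281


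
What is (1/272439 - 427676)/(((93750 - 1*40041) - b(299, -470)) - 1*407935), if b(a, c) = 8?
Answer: 116515621763/96507156726 ≈ 1.2073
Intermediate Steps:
(1/272439 - 427676)/(((93750 - 1*40041) - b(299, -470)) - 1*407935) = (1/272439 - 427676)/(((93750 - 1*40041) - 1*8) - 1*407935) = (1/272439 - 427676)/(((93750 - 40041) - 8) - 407935) = -116515621763/(272439*((53709 - 8) - 407935)) = -116515621763/(272439*(53701 - 407935)) = -116515621763/272439/(-354234) = -116515621763/272439*(-1/354234) = 116515621763/96507156726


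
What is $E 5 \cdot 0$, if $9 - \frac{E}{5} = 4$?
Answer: $0$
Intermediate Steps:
$E = 25$ ($E = 45 - 20 = 25$)
$E 5 \cdot 0 = 25 \cdot 5 \cdot 0 = 125 \cdot 0 = 0$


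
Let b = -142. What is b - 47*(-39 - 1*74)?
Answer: 5169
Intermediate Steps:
b - 47*(-39 - 1*74) = -142 - 47*(-39 - 1*74) = -142 - 47*(-39 - 74) = -142 - 47*(-113) = -142 + 5311 = 5169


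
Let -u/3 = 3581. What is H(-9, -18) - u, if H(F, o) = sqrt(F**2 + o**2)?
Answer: 10743 + 9*sqrt(5) ≈ 10763.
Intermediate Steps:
u = -10743 (u = -3*3581 = -10743)
H(-9, -18) - u = sqrt((-9)**2 + (-18)**2) - 1*(-10743) = sqrt(81 + 324) + 10743 = sqrt(405) + 10743 = 9*sqrt(5) + 10743 = 10743 + 9*sqrt(5)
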